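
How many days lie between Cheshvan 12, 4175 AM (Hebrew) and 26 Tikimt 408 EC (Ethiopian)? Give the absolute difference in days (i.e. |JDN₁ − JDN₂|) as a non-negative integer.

First date → JDN 1872556; second date → JDN 1872933.
The interval is |1872556 − 1872933| = 377 days.

377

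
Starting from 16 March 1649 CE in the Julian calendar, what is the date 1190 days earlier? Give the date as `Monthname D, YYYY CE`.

December 12, 1645 CE

Counting 1190 days back from JDN 2323430 reaches JDN 2322240, which is December 12, 1645 CE.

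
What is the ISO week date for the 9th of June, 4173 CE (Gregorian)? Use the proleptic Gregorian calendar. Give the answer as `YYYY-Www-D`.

The weekday is Wednesday (ISO weekday 3).
That Wednesday belongs to ISO week 23 of ISO year 4173.

4173-W23-3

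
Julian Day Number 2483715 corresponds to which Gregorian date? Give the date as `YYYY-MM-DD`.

JDN 2451545 is 1 Jan 2000; 2483715 is +32170 days from there.

2088-01-29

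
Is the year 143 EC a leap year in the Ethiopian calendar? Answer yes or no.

143 mod 4 = 3; in the Ethiopian calendar a year is leap when year mod 4 = 3, so it is a leap year.

yes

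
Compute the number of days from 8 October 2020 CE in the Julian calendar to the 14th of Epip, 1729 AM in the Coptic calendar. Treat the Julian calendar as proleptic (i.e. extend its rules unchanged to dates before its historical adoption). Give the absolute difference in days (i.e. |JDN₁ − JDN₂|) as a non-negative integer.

2649

JDN of the first date = 2459144.
JDN of the second date = 2456495.
|2456495 − 2459144| = 2649.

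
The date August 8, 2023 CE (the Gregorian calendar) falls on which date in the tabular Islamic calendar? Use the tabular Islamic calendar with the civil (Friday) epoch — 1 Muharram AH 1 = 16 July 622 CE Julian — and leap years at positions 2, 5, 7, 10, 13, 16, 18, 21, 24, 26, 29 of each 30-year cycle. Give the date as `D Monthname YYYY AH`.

21 Muharram 1445 AH

Julian Day Number of the source date = 2460165.
Converting JDN 2460165 to the tabular Islamic calendar gives 21 Muharram 1445 AH.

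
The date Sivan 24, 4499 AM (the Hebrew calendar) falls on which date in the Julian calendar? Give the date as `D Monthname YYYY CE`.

5 June 739 CE

Both dates share Julian Day Number 1991133; in the Julian calendar that is 5 June 739 CE.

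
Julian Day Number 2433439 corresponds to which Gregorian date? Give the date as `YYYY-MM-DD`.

Counting from JDN 2299161 = 15 Oct 1582 gives an offset of 134278 days.

1950-06-06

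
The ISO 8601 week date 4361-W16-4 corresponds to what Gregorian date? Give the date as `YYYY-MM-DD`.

ISO week 1 of 4361 is the week containing the first Thursday of 4361.
Week 16, day 4 (Thursday) lands on 4361-04-20.

4361-04-20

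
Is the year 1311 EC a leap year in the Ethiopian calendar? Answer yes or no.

1311 mod 4 = 3; in the Ethiopian calendar a year is leap when year mod 4 = 3, so it is a leap year.

yes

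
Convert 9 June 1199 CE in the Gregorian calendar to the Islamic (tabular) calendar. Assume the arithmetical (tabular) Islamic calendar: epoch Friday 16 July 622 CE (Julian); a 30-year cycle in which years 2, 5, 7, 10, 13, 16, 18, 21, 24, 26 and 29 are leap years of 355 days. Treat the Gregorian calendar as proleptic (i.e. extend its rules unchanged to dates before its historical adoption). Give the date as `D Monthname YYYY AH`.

Julian Day Number of the source date = 2159145.
Converting JDN 2159145 to the tabular Islamic calendar gives 5 Sha'ban 595 AH.

5 Sha'ban 595 AH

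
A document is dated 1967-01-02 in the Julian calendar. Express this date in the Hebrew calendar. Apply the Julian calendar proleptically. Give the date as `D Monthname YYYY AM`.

Both dates share Julian Day Number 2439506; in the Hebrew calendar that is 4 Shevat 5727 AM.

4 Shevat 5727 AM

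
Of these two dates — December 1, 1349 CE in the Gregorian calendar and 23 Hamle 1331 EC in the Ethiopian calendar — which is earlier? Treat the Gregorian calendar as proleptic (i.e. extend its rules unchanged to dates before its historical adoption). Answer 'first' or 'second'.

The two dates have Julian Day Numbers 2214107 and 2210325 respectively.
Since 2210325 < 2214107, the second date comes first.

second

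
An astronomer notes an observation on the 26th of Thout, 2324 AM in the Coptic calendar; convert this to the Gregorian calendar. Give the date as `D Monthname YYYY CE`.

12 October 2607 CE

Both dates share Julian Day Number 2673531; in the Gregorian calendar that is 12 October 2607 CE.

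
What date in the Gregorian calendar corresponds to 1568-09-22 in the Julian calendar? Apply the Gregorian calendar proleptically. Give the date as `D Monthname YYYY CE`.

2 October 1568 CE

At this point the Julian calendar is 10 days behind the Gregorian.
22 September 1568 Julian + 10 days → 2 October 1568 Gregorian.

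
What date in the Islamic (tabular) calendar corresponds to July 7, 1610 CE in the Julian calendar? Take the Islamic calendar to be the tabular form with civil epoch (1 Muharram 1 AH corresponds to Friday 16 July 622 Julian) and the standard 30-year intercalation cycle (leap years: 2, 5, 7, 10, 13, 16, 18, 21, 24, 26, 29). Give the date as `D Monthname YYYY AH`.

The source date corresponds to 17 July 1610 in the Gregorian calendar (JDN 2309298).
That day falls on 25 Rabi' al-Thani 1019 AH in the tabular Islamic calendar.

25 Rabi' al-Thani 1019 AH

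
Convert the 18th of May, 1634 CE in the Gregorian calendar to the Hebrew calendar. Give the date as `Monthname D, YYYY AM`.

Julian Day Number of the source date = 2318004.
Converting JDN 2318004 to the Hebrew calendar gives 20 Iyar 5394 AM.

Iyar 20, 5394 AM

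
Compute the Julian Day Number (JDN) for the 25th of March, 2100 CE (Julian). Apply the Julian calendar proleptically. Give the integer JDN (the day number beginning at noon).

2488167

Equivalently 8 April 2100 (Gregorian).
JDN 2451545 is 1 January 2000 CE (Gregorian); the target day is +36622 days from there, so JDN = 2488167.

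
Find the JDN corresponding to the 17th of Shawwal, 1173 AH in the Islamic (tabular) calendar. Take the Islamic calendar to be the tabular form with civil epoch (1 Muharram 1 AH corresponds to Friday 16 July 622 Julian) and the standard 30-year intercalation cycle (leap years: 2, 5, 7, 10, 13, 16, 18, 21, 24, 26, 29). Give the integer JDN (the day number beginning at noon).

2364040

In the Gregorian calendar the same day is 2 June 1760.
JDN 2451545 is 1 January 2000 CE (Gregorian); the target day is −87505 days from there, so JDN = 2364040.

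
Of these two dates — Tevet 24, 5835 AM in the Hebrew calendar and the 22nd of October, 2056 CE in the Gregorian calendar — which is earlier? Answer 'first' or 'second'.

First date → JDN 2478949; second date → JDN 2472294.
JDN 2472294 < JDN 2478949, so the second date is earlier.

second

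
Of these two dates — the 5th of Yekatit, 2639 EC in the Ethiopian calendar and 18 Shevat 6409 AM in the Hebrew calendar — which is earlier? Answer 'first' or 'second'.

Converting both to JDN: 2687904 vs 2688610; the smaller is the first.

first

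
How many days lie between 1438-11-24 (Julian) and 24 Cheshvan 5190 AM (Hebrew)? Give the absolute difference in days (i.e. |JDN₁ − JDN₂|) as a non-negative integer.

First date → JDN 2246615; second date → JDN 2243295.
The interval is |2246615 − 2243295| = 3320 days.

3320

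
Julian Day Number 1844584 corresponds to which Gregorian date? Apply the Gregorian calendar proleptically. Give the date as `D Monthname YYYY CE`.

14 March 338 CE

Counting from JDN 2299161 = 15 Oct 1582 gives an offset of -454577 days.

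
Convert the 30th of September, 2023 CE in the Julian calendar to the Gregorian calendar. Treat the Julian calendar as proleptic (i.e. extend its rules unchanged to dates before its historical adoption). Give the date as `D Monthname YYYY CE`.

For dates in this range the Gregorian date is 13 days ahead of the Julian.
30 September 2023 Julian + 13 days → 13 October 2023 Gregorian.

13 October 2023 CE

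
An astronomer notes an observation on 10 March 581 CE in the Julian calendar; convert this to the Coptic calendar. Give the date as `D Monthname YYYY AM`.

The source date corresponds to 12 March 581 in the proleptic Gregorian calendar (JDN 1933337).
That day falls on 14 Paremhat 297 AM in the Coptic calendar.

14 Paremhat 297 AM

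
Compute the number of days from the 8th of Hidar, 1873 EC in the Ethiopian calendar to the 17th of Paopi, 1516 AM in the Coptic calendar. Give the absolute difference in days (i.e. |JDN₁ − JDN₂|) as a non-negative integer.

JDN of the first date = 2408036.
JDN of the second date = 2378430.
|2378430 − 2408036| = 29606.

29606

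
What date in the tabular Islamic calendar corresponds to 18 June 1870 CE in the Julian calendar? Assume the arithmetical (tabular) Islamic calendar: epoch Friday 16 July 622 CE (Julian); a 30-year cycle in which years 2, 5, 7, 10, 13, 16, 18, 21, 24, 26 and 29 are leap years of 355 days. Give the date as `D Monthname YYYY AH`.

Both dates share Julian Day Number 2404244; in the tabular Islamic calendar that is 30 Rabi' al-Awwal 1287 AH.

30 Rabi' al-Awwal 1287 AH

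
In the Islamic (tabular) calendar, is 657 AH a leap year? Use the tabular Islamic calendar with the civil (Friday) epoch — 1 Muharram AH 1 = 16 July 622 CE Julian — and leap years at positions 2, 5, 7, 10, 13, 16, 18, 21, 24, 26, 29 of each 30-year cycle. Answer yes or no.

Year 657 AH is year 27 of its 30-year cycle; leap positions are 2, 5, 7, 10, 13, 16, 18, 21, 24, 26, 29, so it is a common year (354 days).

no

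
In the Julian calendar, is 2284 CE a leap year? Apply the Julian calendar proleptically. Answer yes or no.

yes

2284 mod 4 = 0, so it is a leap year in the Julian calendar.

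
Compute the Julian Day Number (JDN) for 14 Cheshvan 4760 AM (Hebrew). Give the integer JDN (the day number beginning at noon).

2086242

Equivalently 1 November 999 (proleptic Gregorian).
JDN 2400001 is 17 November 1858 CE (Gregorian), MJD 0; the target day is −313759 days from there, so JDN = 2086242.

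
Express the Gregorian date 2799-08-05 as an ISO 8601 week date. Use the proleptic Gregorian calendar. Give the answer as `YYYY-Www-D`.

2799-W31-4

The weekday is Thursday (ISO weekday 4).
That Thursday belongs to ISO week 31 of ISO year 2799.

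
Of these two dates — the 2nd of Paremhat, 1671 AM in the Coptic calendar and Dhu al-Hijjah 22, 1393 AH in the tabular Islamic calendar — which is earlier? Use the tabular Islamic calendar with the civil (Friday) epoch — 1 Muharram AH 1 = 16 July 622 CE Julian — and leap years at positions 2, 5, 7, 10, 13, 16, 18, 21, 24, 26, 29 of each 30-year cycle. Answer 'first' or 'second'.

The two dates have Julian Day Numbers 2435178 and 2442064 respectively.
Since 2435178 < 2442064, the first date comes first.

first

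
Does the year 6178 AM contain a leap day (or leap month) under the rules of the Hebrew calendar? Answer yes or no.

yes

Hebrew year 6178 is year 3 of its 19-year Metonic cycle; leap years are at positions 3, 6, 8, 11, 14, 17, 19, so it is a leap year (13 months).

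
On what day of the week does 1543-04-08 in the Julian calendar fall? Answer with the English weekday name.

Sunday

Equivalently 18 April 1543 Gregorian, JDN 2284736.
2284736 ≡ 6 (mod 7); counting from Monday = 0 gives Sunday.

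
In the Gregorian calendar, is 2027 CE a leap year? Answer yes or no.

2027 is not divisible by 4, so it is a common year.

no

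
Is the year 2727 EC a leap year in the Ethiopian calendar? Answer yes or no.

yes

2727 mod 4 = 3; in the Ethiopian calendar a year is leap when year mod 4 = 3, so it is a leap year.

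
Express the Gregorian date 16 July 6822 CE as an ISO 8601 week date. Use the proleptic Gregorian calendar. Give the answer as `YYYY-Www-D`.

The weekday is Saturday (ISO weekday 6).
That Saturday belongs to ISO week 28 of ISO year 6822.

6822-W28-6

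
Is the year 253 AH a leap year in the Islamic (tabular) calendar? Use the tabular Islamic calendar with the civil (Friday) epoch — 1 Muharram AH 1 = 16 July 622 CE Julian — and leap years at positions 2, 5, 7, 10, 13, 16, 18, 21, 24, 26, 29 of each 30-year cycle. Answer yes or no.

Year 253 AH is year 13 of its 30-year cycle; leap positions are 2, 5, 7, 10, 13, 16, 18, 21, 24, 26, 29, so it is a leap year (355 days).

yes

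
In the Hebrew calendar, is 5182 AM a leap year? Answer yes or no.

Hebrew year 5182 is year 14 of its 19-year Metonic cycle; leap years are at positions 3, 6, 8, 11, 14, 17, 19, so it is a leap year (13 months).

yes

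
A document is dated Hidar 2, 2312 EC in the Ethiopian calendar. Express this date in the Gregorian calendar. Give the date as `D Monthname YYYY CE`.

Julian Day Number of the source date = 2568375.
Converting JDN 2568375 to the Gregorian calendar gives 15 November 2319 CE.

15 November 2319 CE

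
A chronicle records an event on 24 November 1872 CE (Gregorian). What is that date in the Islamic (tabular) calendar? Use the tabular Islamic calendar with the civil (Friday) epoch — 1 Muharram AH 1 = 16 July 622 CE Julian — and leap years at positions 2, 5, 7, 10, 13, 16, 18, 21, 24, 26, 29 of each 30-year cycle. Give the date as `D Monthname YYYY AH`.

23 Ramadan 1289 AH

Both dates share Julian Day Number 2405122; in the tabular Islamic calendar that is 23 Ramadan 1289 AH.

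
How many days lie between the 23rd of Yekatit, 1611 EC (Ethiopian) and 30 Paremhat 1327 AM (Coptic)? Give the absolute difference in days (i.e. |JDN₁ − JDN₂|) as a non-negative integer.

2885

JDN of the first date = 2312445.
JDN of the second date = 2309560.
|2309560 − 2312445| = 2885.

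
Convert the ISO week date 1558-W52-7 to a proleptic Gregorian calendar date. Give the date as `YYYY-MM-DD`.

ISO week 1 of 1558 is the week containing the first Thursday of 1558.
Week 52, day 7 (Sunday) lands on 1558-12-28.

1558-12-28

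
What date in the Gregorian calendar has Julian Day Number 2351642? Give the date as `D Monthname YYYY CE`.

Counting from JDN 2299161 = 15 Oct 1582 gives an offset of 52481 days.

23 June 1726 CE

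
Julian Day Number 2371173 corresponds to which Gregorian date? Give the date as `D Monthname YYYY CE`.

JDN 2451545 is 1 Jan 2000; 2371173 is −80372 days from there.

13 December 1779 CE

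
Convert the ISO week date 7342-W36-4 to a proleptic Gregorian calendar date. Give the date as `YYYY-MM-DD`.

7342-09-06

ISO week 1 of 7342 is the week containing the first Thursday of 7342.
Week 36, day 4 (Thursday) lands on 7342-09-06.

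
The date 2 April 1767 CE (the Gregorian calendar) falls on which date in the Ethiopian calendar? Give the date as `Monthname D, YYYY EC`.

Megabit 26, 1759 EC

Julian Day Number of the source date = 2366535.
Converting JDN 2366535 to the Ethiopian calendar gives 26 Megabit 1759 EC.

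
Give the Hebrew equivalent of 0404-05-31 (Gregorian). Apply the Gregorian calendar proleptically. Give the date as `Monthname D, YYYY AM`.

Both dates share Julian Day Number 1868769; in the Hebrew calendar that is 4 Sivan 4164 AM.

Sivan 4, 4164 AM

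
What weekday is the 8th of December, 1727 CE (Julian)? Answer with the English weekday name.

Friday

In the Gregorian calendar this is 19 December 1727 (JDN 2352186).
2352186 ≡ 4 (mod 7); counting from Monday = 0 gives Friday.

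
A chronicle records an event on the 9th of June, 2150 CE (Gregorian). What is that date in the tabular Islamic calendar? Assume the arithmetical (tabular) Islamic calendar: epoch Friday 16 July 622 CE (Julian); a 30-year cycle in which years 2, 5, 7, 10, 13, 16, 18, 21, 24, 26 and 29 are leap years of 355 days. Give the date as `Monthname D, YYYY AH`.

Both dates share Julian Day Number 2506491; in the tabular Islamic calendar that is 13 Shawwal 1575 AH.

Shawwal 13, 1575 AH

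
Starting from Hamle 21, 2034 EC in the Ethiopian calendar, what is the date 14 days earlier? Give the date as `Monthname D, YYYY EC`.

JDN of Hamle 21, 2034 EC = 2467094.
2467094 − 14 = 2467080.
JDN 2467080 in the Ethiopian calendar is Hamle 7, 2034 EC.

Hamle 7, 2034 EC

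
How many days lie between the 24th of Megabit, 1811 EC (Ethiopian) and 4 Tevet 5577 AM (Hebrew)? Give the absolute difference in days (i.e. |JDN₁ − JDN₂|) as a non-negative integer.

First date → JDN 2385526; second date → JDN 2384697.
The interval is |2385526 − 2384697| = 829 days.

829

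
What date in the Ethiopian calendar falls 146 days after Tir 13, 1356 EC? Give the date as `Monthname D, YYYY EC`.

Sene 9, 1356 EC

The starting date is JDN 2219267; 2219267 + 146 = 2219413.
JDN 2219413 corresponds to Sene 9, 1356 EC.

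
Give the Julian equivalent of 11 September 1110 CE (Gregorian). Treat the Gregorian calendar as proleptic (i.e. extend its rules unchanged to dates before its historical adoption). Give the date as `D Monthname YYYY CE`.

The Julian–Gregorian offset here is 7 days (Julian trailing).
11 September 1110 Gregorian − 7 days → 4 September 1110 Julian.

4 September 1110 CE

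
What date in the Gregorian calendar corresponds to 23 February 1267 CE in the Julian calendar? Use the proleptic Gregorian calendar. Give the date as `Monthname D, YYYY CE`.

For dates in this range the Gregorian date is 7 days ahead of the Julian.
23 February 1267 Julian + 7 days → 2 March 1267 Gregorian.

March 2, 1267 CE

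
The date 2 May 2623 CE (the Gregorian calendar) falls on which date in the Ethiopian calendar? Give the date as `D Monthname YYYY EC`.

19 Miyazya 2615 EC

Julian Day Number of the source date = 2679212.
Converting JDN 2679212 to the Ethiopian calendar gives 19 Miyazya 2615 EC.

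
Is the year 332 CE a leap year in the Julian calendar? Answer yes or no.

yes

332 mod 4 = 0, so it is a leap year in the Julian calendar.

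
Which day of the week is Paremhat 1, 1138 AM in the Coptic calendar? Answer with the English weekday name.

In the proleptic Gregorian calendar this is 6 March 1422 (JDN 2240499).
2240499 ≡ 2 (mod 7); counting from Monday = 0 gives Wednesday.

Wednesday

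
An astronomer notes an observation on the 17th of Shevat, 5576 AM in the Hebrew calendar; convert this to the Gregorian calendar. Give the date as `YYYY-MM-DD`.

1816-02-16

Both dates share Julian Day Number 2384386; in the Gregorian calendar that is 16 February 1816 CE.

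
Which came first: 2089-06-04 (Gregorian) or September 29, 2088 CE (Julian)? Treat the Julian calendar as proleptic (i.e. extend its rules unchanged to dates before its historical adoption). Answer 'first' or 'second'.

The two dates have Julian Day Numbers 2484207 and 2483972 respectively.
Since 2483972 < 2484207, the second date comes first.

second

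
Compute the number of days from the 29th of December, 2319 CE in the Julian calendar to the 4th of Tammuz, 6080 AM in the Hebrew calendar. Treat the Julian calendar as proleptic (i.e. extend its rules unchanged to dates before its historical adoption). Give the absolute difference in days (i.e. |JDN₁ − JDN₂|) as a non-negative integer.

JDN of the first date = 2568435.
JDN of the second date = 2568614.
|2568614 − 2568435| = 179.

179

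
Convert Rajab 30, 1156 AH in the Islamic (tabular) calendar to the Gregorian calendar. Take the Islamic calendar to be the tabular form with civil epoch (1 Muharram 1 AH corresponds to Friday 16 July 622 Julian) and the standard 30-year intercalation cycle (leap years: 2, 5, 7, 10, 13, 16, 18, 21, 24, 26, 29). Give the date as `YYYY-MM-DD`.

1743-09-19

Both dates share Julian Day Number 2357939; in the Gregorian calendar that is 19 September 1743 CE.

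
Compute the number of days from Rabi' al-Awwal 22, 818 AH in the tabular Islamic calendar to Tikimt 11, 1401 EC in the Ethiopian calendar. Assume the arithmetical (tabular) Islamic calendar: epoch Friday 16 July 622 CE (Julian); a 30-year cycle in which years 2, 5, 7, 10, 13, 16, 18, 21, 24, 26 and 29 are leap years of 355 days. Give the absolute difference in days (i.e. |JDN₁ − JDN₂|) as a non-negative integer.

JDN of the first date = 2238038.
JDN of the second date = 2235611.
|2235611 − 2238038| = 2427.

2427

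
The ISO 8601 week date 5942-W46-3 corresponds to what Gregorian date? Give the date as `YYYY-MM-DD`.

5942-11-11

ISO week 1 of 5942 is the week containing the first Thursday of 5942.
Week 46, day 3 (Wednesday) lands on 5942-11-11.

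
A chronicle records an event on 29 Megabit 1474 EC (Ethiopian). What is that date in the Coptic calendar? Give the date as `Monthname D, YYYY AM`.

Paremhat 29, 1198 AM

Both dates share Julian Day Number 2262442; in the Coptic calendar that is 29 Paremhat 1198 AM.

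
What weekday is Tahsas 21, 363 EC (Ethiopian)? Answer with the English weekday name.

Friday

In the proleptic Gregorian calendar this is 18 December 370 (JDN 1856551).
JDN 1856551 mod 7 = 4, and JDN 0 was a Monday, so this is a Friday.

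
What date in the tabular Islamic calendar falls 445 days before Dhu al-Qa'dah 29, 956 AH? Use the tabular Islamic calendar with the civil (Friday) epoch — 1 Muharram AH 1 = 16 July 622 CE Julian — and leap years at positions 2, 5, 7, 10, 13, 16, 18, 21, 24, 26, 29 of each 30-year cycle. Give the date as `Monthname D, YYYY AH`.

Counting 445 days back from JDN 2287183 reaches JDN 2286738, which is Sha'ban 26, 955 AH.

Sha'ban 26, 955 AH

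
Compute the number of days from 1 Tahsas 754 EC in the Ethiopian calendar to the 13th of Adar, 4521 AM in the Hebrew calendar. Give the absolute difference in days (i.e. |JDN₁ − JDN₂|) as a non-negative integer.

277

First date → JDN 1999344; second date → JDN 1999067.
The interval is |1999344 − 1999067| = 277 days.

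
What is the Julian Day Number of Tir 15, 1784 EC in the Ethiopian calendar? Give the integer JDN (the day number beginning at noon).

2375596

Equivalently 22 January 1792 (Gregorian).
JDN 2299161 is 15 October 1582 CE (Gregorian); the target day is +76435 days from there, so JDN = 2375596.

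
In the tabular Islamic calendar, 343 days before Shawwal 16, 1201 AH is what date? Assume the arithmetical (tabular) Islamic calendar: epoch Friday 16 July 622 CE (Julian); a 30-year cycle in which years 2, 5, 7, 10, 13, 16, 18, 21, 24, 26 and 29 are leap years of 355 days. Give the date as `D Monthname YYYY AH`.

27 Shawwal 1200 AH

Counting 343 days back from JDN 2373961 reaches JDN 2373618, which is 27 Shawwal 1200 AH.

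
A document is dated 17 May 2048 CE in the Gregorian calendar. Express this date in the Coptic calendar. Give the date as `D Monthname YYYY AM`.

Julian Day Number of the source date = 2469214.
Converting JDN 2469214 to the Coptic calendar gives 9 Pashons 1764 AM.

9 Pashons 1764 AM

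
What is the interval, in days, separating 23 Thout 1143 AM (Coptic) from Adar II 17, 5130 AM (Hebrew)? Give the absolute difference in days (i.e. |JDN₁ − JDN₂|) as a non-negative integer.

20643

First date → JDN 2242167; second date → JDN 2221524.
The interval is |2242167 − 2221524| = 20643 days.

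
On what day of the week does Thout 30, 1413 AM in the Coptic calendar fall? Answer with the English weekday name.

This is JDN 2340792 (7 October 1696 Gregorian).
2340792 ≡ 6 (mod 7); counting from Monday = 0 gives Sunday.

Sunday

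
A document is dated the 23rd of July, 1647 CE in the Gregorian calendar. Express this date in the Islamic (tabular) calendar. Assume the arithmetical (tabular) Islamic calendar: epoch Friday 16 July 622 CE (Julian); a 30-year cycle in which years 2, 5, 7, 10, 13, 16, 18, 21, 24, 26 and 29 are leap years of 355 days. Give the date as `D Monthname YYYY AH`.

20 Jumada al-Thani 1057 AH

Both dates share Julian Day Number 2322818; in the tabular Islamic calendar that is 20 Jumada al-Thani 1057 AH.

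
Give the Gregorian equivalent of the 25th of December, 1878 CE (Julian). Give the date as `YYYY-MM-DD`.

1879-01-06

For dates in this range the Gregorian date is 12 days ahead of the Julian.
25 December 1878 Julian + 12 days → 6 January 1879 Gregorian.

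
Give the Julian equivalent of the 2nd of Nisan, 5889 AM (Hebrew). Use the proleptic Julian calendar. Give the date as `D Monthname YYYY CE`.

9 March 2129 CE

Julian Day Number of the source date = 2498743.
Converting JDN 2498743 to the Julian calendar gives 9 March 2129 CE.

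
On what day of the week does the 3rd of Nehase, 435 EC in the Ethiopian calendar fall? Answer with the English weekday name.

This is JDN 1883071 (28 July 443 Gregorian).
1883071 ≡ 1 (mod 7); counting from Monday = 0 gives Tuesday.

Tuesday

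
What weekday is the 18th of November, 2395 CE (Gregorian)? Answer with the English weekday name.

Since JDN mod 7 = 5 (0 = Monday), the day is Saturday.

Saturday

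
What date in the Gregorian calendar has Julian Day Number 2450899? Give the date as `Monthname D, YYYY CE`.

March 26, 1998 CE

Counting from JDN 2299161 = 15 Oct 1582 gives an offset of 151738 days.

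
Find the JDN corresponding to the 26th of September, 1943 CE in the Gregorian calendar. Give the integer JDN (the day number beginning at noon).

JDN 2400001 is 17 November 1858 CE (Gregorian), MJD 0; the target day is +30993 days from there, so JDN = 2430994.

2430994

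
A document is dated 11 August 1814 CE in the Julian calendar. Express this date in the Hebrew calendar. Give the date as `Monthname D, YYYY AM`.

Elul 7, 5574 AM

Julian Day Number of the source date = 2383844.
Converting JDN 2383844 to the Hebrew calendar gives 7 Elul 5574 AM.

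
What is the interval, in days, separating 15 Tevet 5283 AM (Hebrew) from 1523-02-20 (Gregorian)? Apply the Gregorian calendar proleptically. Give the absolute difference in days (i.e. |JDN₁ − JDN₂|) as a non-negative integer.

39

First date → JDN 2277335; second date → JDN 2277374.
The interval is |2277335 − 2277374| = 39 days.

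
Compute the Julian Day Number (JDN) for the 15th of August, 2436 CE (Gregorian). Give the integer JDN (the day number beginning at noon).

JDN 2451545 is 1 January 2000 CE (Gregorian); the target day is +159473 days from there, so JDN = 2611018.

2611018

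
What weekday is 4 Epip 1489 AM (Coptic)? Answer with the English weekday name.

In the Gregorian calendar this is 9 July 1773 (JDN 2368825).
Since JDN mod 7 = 4 (0 = Monday), the day is Friday.

Friday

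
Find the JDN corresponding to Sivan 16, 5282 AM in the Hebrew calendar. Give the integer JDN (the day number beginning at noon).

2277130

In the proleptic Gregorian calendar the same day is 21 June 1522.
JDN 2299161 is 15 October 1582 CE (Gregorian); the target day is −22031 days from there, so JDN = 2277130.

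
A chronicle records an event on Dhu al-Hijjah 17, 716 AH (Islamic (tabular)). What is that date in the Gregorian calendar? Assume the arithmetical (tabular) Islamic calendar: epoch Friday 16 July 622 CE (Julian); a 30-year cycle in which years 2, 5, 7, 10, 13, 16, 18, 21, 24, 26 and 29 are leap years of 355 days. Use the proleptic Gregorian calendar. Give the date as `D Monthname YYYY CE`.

Julian Day Number of the source date = 2202153.
Converting JDN 2202153 to the Gregorian calendar gives 10 March 1317 CE.

10 March 1317 CE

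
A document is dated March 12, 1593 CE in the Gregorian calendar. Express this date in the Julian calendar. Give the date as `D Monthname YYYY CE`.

The Julian–Gregorian offset here is 10 days (Julian trailing).
12 March 1593 Gregorian − 10 days → 2 March 1593 Julian.

2 March 1593 CE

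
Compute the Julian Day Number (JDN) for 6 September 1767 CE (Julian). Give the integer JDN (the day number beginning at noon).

2366703

Equivalently 17 September 1767 (Gregorian).
JDN 2400001 is 17 November 1858 CE (Gregorian), MJD 0; the target day is −33298 days from there, so JDN = 2366703.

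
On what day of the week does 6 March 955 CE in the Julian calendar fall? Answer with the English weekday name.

This is JDN 2069936 (11 March 955 Gregorian).
2069936 ≡ 1 (mod 7); counting from Monday = 0 gives Tuesday.

Tuesday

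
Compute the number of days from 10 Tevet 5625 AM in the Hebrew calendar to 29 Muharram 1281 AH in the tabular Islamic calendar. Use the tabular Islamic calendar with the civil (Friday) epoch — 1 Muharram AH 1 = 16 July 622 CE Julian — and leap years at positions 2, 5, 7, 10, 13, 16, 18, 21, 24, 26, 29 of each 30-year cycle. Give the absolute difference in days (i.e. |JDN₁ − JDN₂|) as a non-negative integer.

JDN of the first date = 2402245.
JDN of the second date = 2402057.
|2402057 − 2402245| = 188.

188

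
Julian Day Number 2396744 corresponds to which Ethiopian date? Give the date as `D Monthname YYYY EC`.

9 Tahsas 1842 EC

The Gregorian equivalent of JDN 2396744 is 17 December 1849.
In the Ethiopian calendar that day is 9 Tahsas 1842 EC.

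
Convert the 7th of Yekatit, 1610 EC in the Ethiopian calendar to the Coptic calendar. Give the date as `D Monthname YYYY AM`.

The source date corresponds to 11 February 1618 in the Gregorian calendar (JDN 2312064).
That day falls on 7 Meshir 1334 AM in the Coptic calendar.

7 Meshir 1334 AM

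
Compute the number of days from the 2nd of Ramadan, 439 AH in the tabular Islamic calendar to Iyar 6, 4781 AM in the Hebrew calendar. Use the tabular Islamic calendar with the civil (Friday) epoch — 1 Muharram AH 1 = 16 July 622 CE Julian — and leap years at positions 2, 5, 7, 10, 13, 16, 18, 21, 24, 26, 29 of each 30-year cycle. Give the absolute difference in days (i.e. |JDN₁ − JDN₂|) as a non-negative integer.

JDN of the first date = 2103890.
JDN of the second date = 2094090.
|2094090 − 2103890| = 9800.

9800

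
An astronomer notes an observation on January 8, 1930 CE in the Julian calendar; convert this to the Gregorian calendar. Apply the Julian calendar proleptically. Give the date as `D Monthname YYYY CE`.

21 January 1930 CE

At this point the Julian calendar is 13 days behind the Gregorian.
8 January 1930 Julian + 13 days → 21 January 1930 Gregorian.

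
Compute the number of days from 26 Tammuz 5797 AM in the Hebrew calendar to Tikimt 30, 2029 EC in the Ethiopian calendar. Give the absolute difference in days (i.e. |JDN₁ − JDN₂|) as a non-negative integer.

JDN of the first date = 2465249.
JDN of the second date = 2465007.
|2465007 − 2465249| = 242.

242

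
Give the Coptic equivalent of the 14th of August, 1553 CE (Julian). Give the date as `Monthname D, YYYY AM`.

Mesori 21, 1269 AM

Both dates share Julian Day Number 2288517; in the Coptic calendar that is 21 Mesori 1269 AM.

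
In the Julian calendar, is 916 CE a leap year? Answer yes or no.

yes

916 mod 4 = 0, so it is a leap year in the Julian calendar.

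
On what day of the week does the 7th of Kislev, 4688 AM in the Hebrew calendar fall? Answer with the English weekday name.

Monday

This is JDN 2059953 (10 November 927 Gregorian).
Since JDN mod 7 = 0 (0 = Monday), the day is Monday.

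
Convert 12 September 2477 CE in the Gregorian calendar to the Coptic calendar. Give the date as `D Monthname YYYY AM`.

Both dates share Julian Day Number 2626021; in the Coptic calendar that is 4 Pi Kogi Enavot 2193 AM.

4 Pi Kogi Enavot 2193 AM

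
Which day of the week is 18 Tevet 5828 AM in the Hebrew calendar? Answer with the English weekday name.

Saturday

Equivalently 24 December 2067 Gregorian, JDN 2476374.
Since JDN mod 7 = 5 (0 = Monday), the day is Saturday.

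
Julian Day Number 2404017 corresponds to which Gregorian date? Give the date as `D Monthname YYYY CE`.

Counting from JDN 2299161 = 15 Oct 1582 gives an offset of 104856 days.

15 November 1869 CE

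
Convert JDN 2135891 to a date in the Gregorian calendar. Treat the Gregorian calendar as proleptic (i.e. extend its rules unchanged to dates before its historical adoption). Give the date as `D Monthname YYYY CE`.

9 October 1135 CE

JDN 2451545 is 1 Jan 2000; 2135891 is −315654 days from there.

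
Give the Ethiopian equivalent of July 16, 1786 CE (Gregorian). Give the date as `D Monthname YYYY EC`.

Both dates share Julian Day Number 2373580; in the Ethiopian calendar that is 11 Hamle 1778 EC.

11 Hamle 1778 EC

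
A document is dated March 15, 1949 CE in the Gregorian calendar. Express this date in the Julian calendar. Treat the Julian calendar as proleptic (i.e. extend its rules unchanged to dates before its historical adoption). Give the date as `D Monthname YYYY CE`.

At this point the Julian calendar is 13 days behind the Gregorian.
15 March 1949 Gregorian − 13 days → 2 March 1949 Julian.

2 March 1949 CE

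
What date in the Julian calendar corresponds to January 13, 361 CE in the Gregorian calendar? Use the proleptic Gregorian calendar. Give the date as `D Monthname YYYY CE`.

12 January 361 CE

The Julian–Gregorian offset here is 1 day (Julian trailing).
13 January 361 Gregorian − 1 day → 12 January 361 Julian.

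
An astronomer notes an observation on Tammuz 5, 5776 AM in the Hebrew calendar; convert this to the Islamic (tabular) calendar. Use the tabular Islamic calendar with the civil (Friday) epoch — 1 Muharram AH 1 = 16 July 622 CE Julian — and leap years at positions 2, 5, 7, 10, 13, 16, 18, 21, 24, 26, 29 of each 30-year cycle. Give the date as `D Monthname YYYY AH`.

5 Shawwal 1437 AH

The source date corresponds to 11 July 2016 in the Gregorian calendar (JDN 2457581).
That day falls on 5 Shawwal 1437 AH in the tabular Islamic calendar.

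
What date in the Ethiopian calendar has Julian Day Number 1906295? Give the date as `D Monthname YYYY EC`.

The proleptic Gregorian equivalent of JDN 1906295 is 27 February 507.
In the Ethiopian calendar that day is 1 Megabit 499 EC.

1 Megabit 499 EC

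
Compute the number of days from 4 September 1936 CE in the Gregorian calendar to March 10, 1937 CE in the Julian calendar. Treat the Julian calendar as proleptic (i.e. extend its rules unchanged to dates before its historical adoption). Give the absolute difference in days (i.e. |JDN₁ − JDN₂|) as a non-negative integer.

First date → JDN 2428416; second date → JDN 2428616.
The interval is |2428416 − 2428616| = 200 days.

200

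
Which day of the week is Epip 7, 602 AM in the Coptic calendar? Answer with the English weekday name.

In the proleptic Gregorian calendar this is 5 July 886 (JDN 2044851).
JDN 2044851 mod 7 = 4, and JDN 0 was a Monday, so this is a Friday.

Friday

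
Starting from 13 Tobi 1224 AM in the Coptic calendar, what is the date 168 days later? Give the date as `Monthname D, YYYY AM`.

Counting 168 days forward from JDN 2271863 reaches JDN 2272031, which is Epip 1, 1224 AM.

Epip 1, 1224 AM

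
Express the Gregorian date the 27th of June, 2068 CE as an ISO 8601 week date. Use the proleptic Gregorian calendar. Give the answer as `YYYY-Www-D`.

2068-W26-3

The weekday is Wednesday (ISO weekday 3).
That Wednesday belongs to ISO week 26 of ISO year 2068.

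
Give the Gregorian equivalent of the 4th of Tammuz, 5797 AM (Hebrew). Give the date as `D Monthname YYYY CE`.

17 June 2037 CE

Julian Day Number of the source date = 2465227.
Converting JDN 2465227 to the Gregorian calendar gives 17 June 2037 CE.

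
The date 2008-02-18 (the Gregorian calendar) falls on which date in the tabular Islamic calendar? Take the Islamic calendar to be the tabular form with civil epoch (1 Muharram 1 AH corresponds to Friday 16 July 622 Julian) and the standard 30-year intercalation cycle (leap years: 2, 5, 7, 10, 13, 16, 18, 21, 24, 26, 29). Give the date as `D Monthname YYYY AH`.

10 Safar 1429 AH

Julian Day Number of the source date = 2454515.
Converting JDN 2454515 to the tabular Islamic calendar gives 10 Safar 1429 AH.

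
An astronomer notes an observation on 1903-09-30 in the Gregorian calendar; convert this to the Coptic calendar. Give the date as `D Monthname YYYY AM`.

Julian Day Number of the source date = 2416388.
Converting JDN 2416388 to the Coptic calendar gives 19 Thout 1620 AM.

19 Thout 1620 AM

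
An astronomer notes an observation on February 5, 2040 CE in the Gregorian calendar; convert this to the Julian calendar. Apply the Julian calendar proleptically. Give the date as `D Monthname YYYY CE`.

At this point the Julian calendar is 13 days behind the Gregorian.
5 February 2040 Gregorian − 13 days → 23 January 2040 Julian.

23 January 2040 CE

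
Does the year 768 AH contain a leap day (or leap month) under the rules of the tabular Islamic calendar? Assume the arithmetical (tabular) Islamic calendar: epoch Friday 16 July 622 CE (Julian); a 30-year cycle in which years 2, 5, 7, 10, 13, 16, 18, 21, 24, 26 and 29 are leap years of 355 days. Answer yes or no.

yes

Year 768 AH is year 18 of its 30-year cycle; leap positions are 2, 5, 7, 10, 13, 16, 18, 21, 24, 26, 29, so it is a leap year (355 days).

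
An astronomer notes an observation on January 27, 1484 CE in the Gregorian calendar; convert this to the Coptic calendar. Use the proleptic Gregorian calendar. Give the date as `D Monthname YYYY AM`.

Julian Day Number of the source date = 2263106.
Converting JDN 2263106 to the Coptic calendar gives 22 Tobi 1200 AM.

22 Tobi 1200 AM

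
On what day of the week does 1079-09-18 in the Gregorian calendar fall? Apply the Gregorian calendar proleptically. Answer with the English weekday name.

JDN 2115417 mod 7 = 3, and JDN 0 was a Monday, so this is a Thursday.

Thursday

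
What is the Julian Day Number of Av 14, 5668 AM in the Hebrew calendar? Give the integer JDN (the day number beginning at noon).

Equivalently 11 August 1908 (Gregorian).
JDN 2451545 is 1 January 2000 CE (Gregorian); the target day is −33380 days from there, so JDN = 2418165.

2418165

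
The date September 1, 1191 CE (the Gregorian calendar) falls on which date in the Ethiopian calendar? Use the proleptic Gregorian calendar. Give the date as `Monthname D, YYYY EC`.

Pagume 2, 1183 EC

Both dates share Julian Day Number 2156307; in the Ethiopian calendar that is 2 Pagume 1183 EC.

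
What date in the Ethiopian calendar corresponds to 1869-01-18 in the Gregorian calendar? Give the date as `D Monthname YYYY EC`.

11 Tir 1861 EC

Julian Day Number of the source date = 2403716.
Converting JDN 2403716 to the Ethiopian calendar gives 11 Tir 1861 EC.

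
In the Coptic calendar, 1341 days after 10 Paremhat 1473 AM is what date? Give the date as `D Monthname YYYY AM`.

The starting date is JDN 2362867; 2362867 + 1341 = 2364208.
JDN 2364208 corresponds to 10 Hathor 1477 AM.

10 Hathor 1477 AM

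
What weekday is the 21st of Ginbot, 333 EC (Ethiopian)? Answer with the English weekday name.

This is JDN 1845744 (17 May 341 Gregorian).
Since JDN mod 7 = 5 (0 = Monday), the day is Saturday.

Saturday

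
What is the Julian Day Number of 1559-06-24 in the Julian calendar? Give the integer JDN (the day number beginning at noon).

2290657

In the proleptic Gregorian calendar the same day is 4 July 1559.
JDN 2451545 is 1 January 2000 CE (Gregorian); the target day is −160888 days from there, so JDN = 2290657.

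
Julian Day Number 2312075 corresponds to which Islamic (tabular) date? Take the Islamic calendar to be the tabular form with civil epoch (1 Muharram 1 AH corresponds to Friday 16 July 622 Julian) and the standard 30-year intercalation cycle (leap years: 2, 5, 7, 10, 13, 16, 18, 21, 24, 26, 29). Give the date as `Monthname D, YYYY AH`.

The Gregorian equivalent of JDN 2312075 is 22 February 1618.
In the tabular Islamic calendar that day is Safar 26, 1027 AH.

Safar 26, 1027 AH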